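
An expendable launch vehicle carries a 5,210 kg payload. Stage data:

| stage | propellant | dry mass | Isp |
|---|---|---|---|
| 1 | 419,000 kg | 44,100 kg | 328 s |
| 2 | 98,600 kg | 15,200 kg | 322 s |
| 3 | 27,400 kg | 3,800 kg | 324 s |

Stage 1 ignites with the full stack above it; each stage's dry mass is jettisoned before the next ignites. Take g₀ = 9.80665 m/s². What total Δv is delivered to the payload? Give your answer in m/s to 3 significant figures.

Δv ≈ 11500 m/s

Ignition mass of stage 1 = 419,000+44,100 + 98,600+15,200 + 27,400+3,800 + 5,210 = 613,310 kg.
Stage 1: m₀ = 613,310 kg, m_f = 613,310 − 419,000 = 194,310 kg; Δv = 328×9.80665×ln(3.156) = 3216.6×1.1494 ≈ 3697 m/s.
Stage 2: m₀ = 150,210 kg, m_f = 150,210 − 98,600 = 51,610 kg; Δv = 322×9.80665×ln(2.91) = 3157.7×1.0683 ≈ 3373 m/s.
Stage 3: m₀ = 36,410 kg, m_f = 36,410 − 27,400 = 9,010 kg; Δv = 324×9.80665×ln(4.041) = 3177.4×1.3965 ≈ 4437 m/s.
Total Δv = 3697 + 3373 + 4437 = 11507 m/s.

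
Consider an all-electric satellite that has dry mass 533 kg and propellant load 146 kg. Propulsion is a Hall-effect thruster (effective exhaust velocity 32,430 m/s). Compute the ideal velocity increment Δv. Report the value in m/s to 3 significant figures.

Δv ≈ 7850 m/s

m₀ = m_dry + m_prop = 533 + 146 = 679 kg.
Rocket equation: Δv = v_e · ln(m₀/m_f) = 32430.0 × ln(1.274) = 32430.0 × 0.2421 ≈ 7851.3 m/s.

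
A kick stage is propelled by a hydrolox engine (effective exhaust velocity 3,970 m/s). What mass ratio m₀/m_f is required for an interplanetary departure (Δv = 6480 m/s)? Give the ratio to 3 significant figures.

mass ratio ≈ 5.12

m₀/m_f = exp(Δv / v_e) = exp(6480 / 3970.0) = exp(1.6322) = 5.1153.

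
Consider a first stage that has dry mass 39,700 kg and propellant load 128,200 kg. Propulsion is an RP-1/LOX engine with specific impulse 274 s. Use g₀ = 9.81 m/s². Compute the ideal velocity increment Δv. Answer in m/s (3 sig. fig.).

Δv ≈ 3880 m/s

v_e = Isp · g₀ = 274 × 9.81 = 2687.9 m/s.
m₀ = m_dry + m_prop = 39,700 + 128,200 = 167,900 kg.
Δv = v_e · ln(m₀/m_f) = 2687.9 × ln(4.229) = 2687.9 × 1.4420 ≈ 3876.1 m/s.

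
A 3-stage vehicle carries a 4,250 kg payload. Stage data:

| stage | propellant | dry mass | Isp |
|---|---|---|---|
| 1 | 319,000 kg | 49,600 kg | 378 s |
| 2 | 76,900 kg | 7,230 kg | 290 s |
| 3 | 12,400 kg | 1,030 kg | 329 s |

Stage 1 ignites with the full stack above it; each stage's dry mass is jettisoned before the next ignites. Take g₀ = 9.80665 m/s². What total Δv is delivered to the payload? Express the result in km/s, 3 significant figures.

Ignition mass of stage 1 = 319,000+49,600 + 76,900+7,230 + 12,400+1,030 + 4,250 = 470,410 kg.
Stage 1: m₀ = 470,410 kg, m_f = 470,410 − 319,000 = 151,410 kg; Δv = 378×9.80665×ln(3.107) = 3706.9×1.1336 ≈ 4202 m/s.
Stage 2: m₀ = 101,810 kg, m_f = 101,810 − 76,900 = 24,910 kg; Δv = 290×9.80665×ln(4.087) = 2843.9×1.4078 ≈ 4004 m/s.
Stage 3: m₀ = 17,680 kg, m_f = 17,680 − 12,400 = 5,280 kg; Δv = 329×9.80665×ln(3.348) = 3226.4×1.2085 ≈ 3899 m/s.
Total Δv = 4202 + 4004 + 3899 = 12105 m/s.

Δv ≈ 12.1 km/s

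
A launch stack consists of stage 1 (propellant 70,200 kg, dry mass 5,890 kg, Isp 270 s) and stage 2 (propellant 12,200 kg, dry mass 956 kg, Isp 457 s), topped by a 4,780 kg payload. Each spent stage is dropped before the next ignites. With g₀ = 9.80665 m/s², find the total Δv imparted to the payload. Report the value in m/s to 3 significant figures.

Δv ≈ 8740 m/s

Ignition mass of stage 1 = 70,200+5,890 + 12,200+956 + 4,780 = 94,026 kg.
Stage 1: m₀ = 94,026 kg, m_f = 94,026 − 70,200 = 23,826 kg; Δv = 270×9.80665×ln(3.946) = 2647.8×1.3728 ≈ 3635 m/s.
Stage 2: m₀ = 17,936 kg, m_f = 17,936 − 12,200 = 5,736 kg; Δv = 457×9.80665×ln(3.127) = 4481.6×1.1400 ≈ 5109 m/s.
Total Δv = 3635 + 5109 = 8744 m/s.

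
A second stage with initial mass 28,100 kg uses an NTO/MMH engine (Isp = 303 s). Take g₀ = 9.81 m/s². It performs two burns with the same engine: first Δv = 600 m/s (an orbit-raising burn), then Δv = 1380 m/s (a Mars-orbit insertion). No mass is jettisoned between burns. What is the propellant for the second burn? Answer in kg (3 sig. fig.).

propellant for the second burn ≈ 8530 kg

v_e = Isp · g₀ = 303 × 9.81 = 2972.4 m/s.
After the first burn: m = 28100 × exp(−600/2972.4) = 28100 × 0.81721 = 22,963.6 kg.
After the second burn: m = 22,963.6 × exp(−1380/2972.4) = 22,963.6 × 0.62860 = 14,434.9 kg.
Second-burn propellant = 22,963.6 − 14,434.9 = 8,528.7 kg.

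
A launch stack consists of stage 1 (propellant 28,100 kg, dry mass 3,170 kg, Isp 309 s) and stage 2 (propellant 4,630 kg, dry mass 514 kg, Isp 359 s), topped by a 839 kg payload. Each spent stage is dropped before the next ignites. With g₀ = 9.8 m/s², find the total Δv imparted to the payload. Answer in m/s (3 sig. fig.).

Ignition mass of stage 1 = 28,100+3,170 + 4,630+514 + 839 = 37,253 kg.
Stage 1: m₀ = 37,253 kg, m_f = 37,253 − 28,100 = 9,153 kg; Δv = 309×9.8×ln(4.07) = 3028.2×1.4037 ≈ 4251 m/s.
Stage 2: m₀ = 5,983 kg, m_f = 5,983 − 4,630 = 1,353 kg; Δv = 359×9.8×ln(4.422) = 3518.2×1.4866 ≈ 5230 m/s.
Total Δv = 4251 + 5230 = 9481 m/s.

Δv ≈ 9480 m/s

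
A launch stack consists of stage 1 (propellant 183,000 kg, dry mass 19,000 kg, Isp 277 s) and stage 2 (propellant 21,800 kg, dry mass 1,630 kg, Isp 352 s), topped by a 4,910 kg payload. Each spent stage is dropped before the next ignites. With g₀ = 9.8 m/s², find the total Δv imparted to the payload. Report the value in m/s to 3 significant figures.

Δv ≈ 9350 m/s

Ignition mass of stage 1 = 183,000+19,000 + 21,800+1,630 + 4,910 = 230,340 kg.
Stage 1: m₀ = 230,340 kg, m_f = 230,340 − 183,000 = 47,340 kg; Δv = 277×9.8×ln(4.866) = 2714.6×1.5822 ≈ 4295 m/s.
Stage 2: m₀ = 28,340 kg, m_f = 28,340 − 21,800 = 6,540 kg; Δv = 352×9.8×ln(4.333) = 3449.6×1.4663 ≈ 5058 m/s.
Total Δv = 4295 + 5058 = 9353 m/s.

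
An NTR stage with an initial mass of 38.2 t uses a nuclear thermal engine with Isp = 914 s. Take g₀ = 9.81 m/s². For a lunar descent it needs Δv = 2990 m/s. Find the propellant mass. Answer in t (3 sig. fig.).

propellant mass ≈ 10.8 t

v_e = Isp · g₀ = 914 × 9.81 = 8966.3 m/s.
Using Δv = v_e ln(m₀/m_f): m₀/m_f = exp(Δv / v_e) = exp(2990 / 8966.3) = exp(0.3335) = 1.3958.
m_f = 38.2 / 1.3958 = 27.3678 t, so propellant = m₀ − m_f = 38.2 − 27.3678 = 10.8322 t.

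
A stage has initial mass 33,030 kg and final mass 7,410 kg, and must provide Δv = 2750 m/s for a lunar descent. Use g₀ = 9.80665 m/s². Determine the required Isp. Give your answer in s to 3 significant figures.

Isp ≈ 188 s

ln(m₀/m_f) = ln(33030/7410) = ln(4.457) = 1.4946.
v_e = Δv / ln(m₀/m_f) = 2750 / 1.4946 = 1840.0 m/s.
Isp = v_e / g₀ = 1840.0 / 9.80665 = 187.6 s.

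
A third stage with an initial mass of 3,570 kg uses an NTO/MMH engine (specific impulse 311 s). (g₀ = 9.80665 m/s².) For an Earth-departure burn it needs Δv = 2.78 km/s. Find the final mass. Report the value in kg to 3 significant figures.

final mass ≈ 1430 kg

v_e = Isp · g₀ = 311 × 9.80665 = 3049.9 m/s.
Rocket equation: m₀/m_f = exp(Δv / v_e) = exp(2780 / 3049.9) = exp(0.9115) = 2.4881.
m_f = m₀ / 2.4881 = 3,570 / 2.4881 = 1,434.83 kg.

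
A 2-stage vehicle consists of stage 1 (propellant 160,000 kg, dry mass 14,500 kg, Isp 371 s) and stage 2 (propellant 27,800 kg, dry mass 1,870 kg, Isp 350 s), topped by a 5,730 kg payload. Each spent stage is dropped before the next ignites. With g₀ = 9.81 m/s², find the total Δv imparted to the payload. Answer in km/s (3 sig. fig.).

Ignition mass of stage 1 = 160,000+14,500 + 27,800+1,870 + 5,730 = 209,900 kg.
Stage 1: m₀ = 209,900 kg, m_f = 209,900 − 160,000 = 49,900 kg; Δv = 371×9.81×ln(4.206) = 3639.5×1.4366 ≈ 5229 m/s.
Stage 2: m₀ = 35,400 kg, m_f = 35,400 − 27,800 = 7,600 kg; Δv = 350×9.81×ln(4.658) = 3433.5×1.5386 ≈ 5283 m/s.
Total Δv = 5229 + 5283 = 10512 m/s.

Δv ≈ 10.5 km/s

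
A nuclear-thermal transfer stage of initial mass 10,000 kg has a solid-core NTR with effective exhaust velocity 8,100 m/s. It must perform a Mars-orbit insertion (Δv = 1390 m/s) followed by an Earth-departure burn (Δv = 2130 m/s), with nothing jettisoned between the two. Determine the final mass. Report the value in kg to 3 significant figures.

final mass ≈ 6480 kg

After the first burn: m = 10000 × exp(−1390/8100.0) = 10000 × 0.84231 = 8,423.1 kg.
After the second burn: m = 8,423.1 × exp(−2130/8100.0) = 8,423.1 × 0.76877 = 6,475.43 kg.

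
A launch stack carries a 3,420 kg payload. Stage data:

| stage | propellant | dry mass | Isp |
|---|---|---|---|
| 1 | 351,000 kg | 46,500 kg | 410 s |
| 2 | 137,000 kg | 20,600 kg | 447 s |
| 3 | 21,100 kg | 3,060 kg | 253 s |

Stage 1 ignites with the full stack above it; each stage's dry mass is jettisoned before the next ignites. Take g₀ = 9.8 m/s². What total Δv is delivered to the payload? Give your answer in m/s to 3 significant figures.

Δv ≈ 13200 m/s

Ignition mass of stage 1 = 351,000+46,500 + 137,000+20,600 + 21,100+3,060 + 3,420 = 582,680 kg.
Stage 1: m₀ = 582,680 kg, m_f = 582,680 − 351,000 = 231,680 kg; Δv = 410×9.8×ln(2.515) = 4018.0×0.9223 ≈ 3706 m/s.
Stage 2: m₀ = 185,180 kg, m_f = 185,180 − 137,000 = 48,180 kg; Δv = 447×9.8×ln(3.844) = 4380.6×1.3464 ≈ 5898 m/s.
Stage 3: m₀ = 27,580 kg, m_f = 27,580 − 21,100 = 6,480 kg; Δv = 253×9.8×ln(4.256) = 2479.4×1.4484 ≈ 3591 m/s.
Total Δv = 3706 + 5898 + 3591 = 13195 m/s.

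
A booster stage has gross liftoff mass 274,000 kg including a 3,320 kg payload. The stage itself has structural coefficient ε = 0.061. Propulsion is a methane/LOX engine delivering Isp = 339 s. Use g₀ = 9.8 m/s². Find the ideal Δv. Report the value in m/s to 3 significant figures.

Stage wet mass = m₀ − payload = 274,000 − 3,320 = 270,680 kg.
Stage dry mass = ε × stage wet mass = 0.061 × 270,680 = 16,511.5 kg.
Burnout mass m_f = stage dry + payload = 16,511.5 + 3,320 = 19,831.5 kg.
v_e = Isp · g₀ = 339 × 9.8 = 3322.2 m/s.
By the Tsiolkovsky rocket equation, Δv = v_e · ln(274,000/19,831.5) = 3322.2 × ln(13.82) = 3322.2 × 2.6259 ≈ 8724 m/s.

Δv ≈ 8720 m/s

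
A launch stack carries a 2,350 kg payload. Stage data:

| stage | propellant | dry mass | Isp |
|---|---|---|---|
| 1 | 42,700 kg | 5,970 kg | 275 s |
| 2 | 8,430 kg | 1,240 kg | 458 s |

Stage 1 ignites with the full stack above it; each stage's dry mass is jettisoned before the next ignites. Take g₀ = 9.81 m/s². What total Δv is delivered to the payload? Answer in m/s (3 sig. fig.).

Ignition mass of stage 1 = 42,700+5,970 + 8,430+1,240 + 2,350 = 60,690 kg.
Stage 1: m₀ = 60,690 kg, m_f = 60,690 − 42,700 = 17,990 kg; Δv = 275×9.81×ln(3.374) = 2697.8×1.2160 ≈ 3280 m/s.
Stage 2: m₀ = 12,020 kg, m_f = 12,020 − 8,430 = 3,590 kg; Δv = 458×9.81×ln(3.348) = 4493.0×1.2084 ≈ 5429 m/s.
Total Δv = 3280 + 5429 = 8709 m/s.

Δv ≈ 8710 m/s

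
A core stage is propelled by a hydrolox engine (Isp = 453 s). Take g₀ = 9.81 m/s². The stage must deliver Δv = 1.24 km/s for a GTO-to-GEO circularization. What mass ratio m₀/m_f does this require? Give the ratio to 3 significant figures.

v_e = Isp · g₀ = 453 × 9.81 = 4443.9 m/s.
From the ideal rocket equation, m₀/m_f = exp(Δv / v_e) = exp(1240 / 4443.9) = exp(0.2790) = 1.3219.

mass ratio ≈ 1.32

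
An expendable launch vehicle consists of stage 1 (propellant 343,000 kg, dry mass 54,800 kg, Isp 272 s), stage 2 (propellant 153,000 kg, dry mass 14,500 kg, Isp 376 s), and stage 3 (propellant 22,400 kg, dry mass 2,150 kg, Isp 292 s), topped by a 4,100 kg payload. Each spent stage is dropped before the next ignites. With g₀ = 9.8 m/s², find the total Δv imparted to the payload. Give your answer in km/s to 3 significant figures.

Δv ≈ 12.2 km/s

Ignition mass of stage 1 = 343,000+54,800 + 153,000+14,500 + 22,400+2,150 + 4,100 = 593,950 kg.
Stage 1: m₀ = 593,950 kg, m_f = 593,950 − 343,000 = 250,950 kg; Δv = 272×9.8×ln(2.367) = 2665.6×0.8615 ≈ 2297 m/s.
Stage 2: m₀ = 196,150 kg, m_f = 196,150 − 153,000 = 43,150 kg; Δv = 376×9.8×ln(4.546) = 3684.8×1.5142 ≈ 5580 m/s.
Stage 3: m₀ = 28,650 kg, m_f = 28,650 − 22,400 = 6,250 kg; Δv = 292×9.8×ln(4.584) = 2861.6×1.5226 ≈ 4357 m/s.
Total Δv = 2297 + 5580 + 4357 = 12234 m/s.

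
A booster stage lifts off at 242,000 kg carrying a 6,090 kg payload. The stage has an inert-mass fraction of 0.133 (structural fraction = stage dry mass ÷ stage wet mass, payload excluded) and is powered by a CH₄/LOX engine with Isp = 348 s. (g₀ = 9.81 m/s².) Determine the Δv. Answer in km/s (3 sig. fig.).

Δv ≈ 6.37 km/s

Stage wet mass = m₀ − payload = 242,000 − 6,090 = 235,910 kg.
Stage dry mass = ε × stage wet mass = 0.133 × 235,910 = 31,376 kg.
Burnout mass m_f = stage dry + payload = 31,376 + 6,090 = 37,466 kg.
v_e = Isp · g₀ = 348 × 9.81 = 3413.9 m/s.
Δv = v_e · ln(242,000/37,466) = 3413.9 × ln(6.459) = 3413.9 × 1.8655 ≈ 6369 m/s.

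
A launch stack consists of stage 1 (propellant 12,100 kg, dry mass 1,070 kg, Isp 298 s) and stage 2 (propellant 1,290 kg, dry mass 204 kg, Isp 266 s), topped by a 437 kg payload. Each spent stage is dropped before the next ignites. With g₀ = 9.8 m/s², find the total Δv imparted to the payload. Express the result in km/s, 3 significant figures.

Ignition mass of stage 1 = 12,100+1,070 + 1,290+204 + 437 = 15,101 kg.
Stage 1: m₀ = 15,101 kg, m_f = 15,101 − 12,100 = 3,001 kg; Δv = 298×9.8×ln(5.032) = 2920.4×1.6158 ≈ 4719 m/s.
Stage 2: m₀ = 1,931 kg, m_f = 1,931 − 1,290 = 641 kg; Δv = 266×9.8×ln(3.012) = 2606.8×1.1028 ≈ 2875 m/s.
Total Δv = 4719 + 2875 = 7594 m/s.

Δv ≈ 7.59 km/s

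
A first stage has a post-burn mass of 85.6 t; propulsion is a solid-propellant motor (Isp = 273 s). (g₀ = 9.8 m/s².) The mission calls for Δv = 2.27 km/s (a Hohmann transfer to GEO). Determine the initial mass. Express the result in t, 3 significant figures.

initial mass ≈ 200 t

v_e = Isp · g₀ = 273 × 9.8 = 2675.4 m/s.
m₀/m_f = exp(Δv / v_e) = exp(2270 / 2675.4) = exp(0.8485) = 2.3361.
m₀ = m_f × 2.3361 = 85.6 × 2.3361 = 199.97 t.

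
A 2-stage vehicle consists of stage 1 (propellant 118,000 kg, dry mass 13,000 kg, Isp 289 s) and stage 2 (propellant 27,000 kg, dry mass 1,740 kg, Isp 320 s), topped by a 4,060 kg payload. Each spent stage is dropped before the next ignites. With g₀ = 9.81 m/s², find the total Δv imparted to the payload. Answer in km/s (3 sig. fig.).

Ignition mass of stage 1 = 118,000+13,000 + 27,000+1,740 + 4,060 = 163,800 kg.
Stage 1: m₀ = 163,800 kg, m_f = 163,800 − 118,000 = 45,800 kg; Δv = 289×9.81×ln(3.576) = 2835.1×1.2744 ≈ 3613 m/s.
Stage 2: m₀ = 32,800 kg, m_f = 32,800 − 27,000 = 5,800 kg; Δv = 320×9.81×ln(5.655) = 3139.2×1.7326 ≈ 5439 m/s.
Total Δv = 3613 + 5439 = 9052 m/s.

Δv ≈ 9.05 km/s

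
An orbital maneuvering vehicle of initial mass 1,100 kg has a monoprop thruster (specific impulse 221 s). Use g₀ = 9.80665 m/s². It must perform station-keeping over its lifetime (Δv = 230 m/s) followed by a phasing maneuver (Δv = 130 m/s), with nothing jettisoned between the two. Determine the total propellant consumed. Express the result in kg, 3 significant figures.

v_e = Isp · g₀ = 221 × 9.80665 = 2167.3 m/s.
After the first burn: m = 1100 × exp(−230/2167.3) = 1100 × 0.89931 = 989.241 kg.
After the second burn: m = 989.241 × exp(−130/2167.3) = 989.241 × 0.94178 = 931.647 kg.
Total propellant = m₀ − m_final = 1100 − 931.647 = 168.353 kg.

total propellant consumed ≈ 168 kg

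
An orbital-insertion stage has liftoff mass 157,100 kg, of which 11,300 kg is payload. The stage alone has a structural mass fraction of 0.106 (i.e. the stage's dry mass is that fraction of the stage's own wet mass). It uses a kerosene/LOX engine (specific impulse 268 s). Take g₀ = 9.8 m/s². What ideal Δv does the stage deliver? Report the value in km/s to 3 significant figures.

Δv ≈ 4.65 km/s

Stage wet mass = m₀ − payload = 157,100 − 11,300 = 145,800 kg.
Stage dry mass = ε × stage wet mass = 0.106 × 145,800 = 15,454.8 kg.
Burnout mass m_f = stage dry + payload = 15,454.8 + 11,300 = 26,754.8 kg.
v_e = Isp · g₀ = 268 × 9.8 = 2626.4 m/s.
From the ideal rocket equation, Δv = v_e · ln(157,100/26,754.8) = 2626.4 × ln(5.872) = 2626.4 × 1.7702 ≈ 4649 m/s.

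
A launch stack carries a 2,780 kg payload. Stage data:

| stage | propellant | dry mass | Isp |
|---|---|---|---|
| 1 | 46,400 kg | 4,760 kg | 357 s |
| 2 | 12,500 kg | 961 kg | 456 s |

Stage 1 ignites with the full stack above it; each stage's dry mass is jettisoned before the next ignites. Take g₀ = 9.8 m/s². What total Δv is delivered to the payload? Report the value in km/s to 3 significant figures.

Δv ≈ 10.6 km/s

Ignition mass of stage 1 = 46,400+4,760 + 12,500+961 + 2,780 = 67,401 kg.
Stage 1: m₀ = 67,401 kg, m_f = 67,401 − 46,400 = 21,001 kg; Δv = 357×9.8×ln(3.209) = 3498.6×1.1661 ≈ 4080 m/s.
Stage 2: m₀ = 16,241 kg, m_f = 16,241 − 12,500 = 3,741 kg; Δv = 456×9.8×ln(4.341) = 4468.8×1.4682 ≈ 6561 m/s.
Total Δv = 4080 + 6561 = 10641 m/s.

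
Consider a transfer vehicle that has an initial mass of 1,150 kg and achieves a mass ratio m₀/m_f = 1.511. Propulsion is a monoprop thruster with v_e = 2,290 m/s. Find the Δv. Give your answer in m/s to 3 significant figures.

Δv ≈ 945 m/s

Rocket equation: Δv = v_e · ln(1.511) = 2290.0 × 0.4128 ≈ 945.2 m/s.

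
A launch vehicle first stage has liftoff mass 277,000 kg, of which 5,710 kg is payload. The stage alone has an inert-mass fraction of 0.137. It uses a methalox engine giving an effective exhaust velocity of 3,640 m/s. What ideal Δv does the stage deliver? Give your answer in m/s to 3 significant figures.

Δv ≈ 6790 m/s

Stage wet mass = m₀ − payload = 277,000 − 5,710 = 271,290 kg.
Stage dry mass = ε × stage wet mass = 0.137 × 271,290 = 37,166.7 kg.
Burnout mass m_f = stage dry + payload = 37,166.7 + 5,710 = 42,876.7 kg.
From the ideal rocket equation, Δv = v_e · ln(277,000/42,876.7) = 3640.0 × ln(6.46) = 3640.0 × 1.8657 ≈ 6791 m/s.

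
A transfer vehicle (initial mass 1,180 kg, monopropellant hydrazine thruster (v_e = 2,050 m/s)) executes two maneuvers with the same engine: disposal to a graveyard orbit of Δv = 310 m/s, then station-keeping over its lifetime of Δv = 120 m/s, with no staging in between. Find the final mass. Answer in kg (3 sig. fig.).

After the first burn: m = 1180 × exp(−310/2050.0) = 1180 × 0.85966 = 1,014.4 kg.
After the second burn: m = 1,014.4 × exp(−120/2050.0) = 1,014.4 × 0.94314 = 956.721 kg.

final mass ≈ 957 kg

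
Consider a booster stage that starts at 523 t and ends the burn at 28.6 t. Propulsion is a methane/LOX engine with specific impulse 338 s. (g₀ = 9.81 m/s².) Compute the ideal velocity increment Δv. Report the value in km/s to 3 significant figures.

Δv ≈ 9.64 km/s

v_e = Isp · g₀ = 338 × 9.81 = 3315.8 m/s.
Δv = v_e · ln(m₀/m_f) = 3315.8 × ln(18.29) = 3315.8 × 2.9062 ≈ 9636.2 m/s.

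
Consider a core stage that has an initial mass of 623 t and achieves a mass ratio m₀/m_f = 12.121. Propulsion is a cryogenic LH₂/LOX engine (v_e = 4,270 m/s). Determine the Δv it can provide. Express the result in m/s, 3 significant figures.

Δv = v_e · ln(12.121) = 4270.0 × 2.4949 ≈ 10653.4 m/s.

Δv ≈ 10700 m/s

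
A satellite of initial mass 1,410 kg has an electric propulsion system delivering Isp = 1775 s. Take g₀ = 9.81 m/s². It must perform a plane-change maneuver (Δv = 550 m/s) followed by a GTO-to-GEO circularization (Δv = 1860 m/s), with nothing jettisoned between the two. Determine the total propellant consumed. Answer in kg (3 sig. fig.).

v_e = Isp · g₀ = 1775 × 9.81 = 17412.8 m/s.
After the first burn: m = 1410 × exp(−550/17412.8) = 1410 × 0.96891 = 1,366.16 kg.
After the second burn: m = 1,366.16 × exp(−1860/17412.8) = 1,366.16 × 0.89869 = 1,227.75 kg.
Total propellant = m₀ − m_final = 1410 − 1,227.75 = 182.25 kg.

total propellant consumed ≈ 182 kg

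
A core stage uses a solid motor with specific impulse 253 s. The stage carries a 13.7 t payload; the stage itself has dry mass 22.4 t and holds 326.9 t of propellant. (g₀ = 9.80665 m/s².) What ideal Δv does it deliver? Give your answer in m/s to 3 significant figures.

v_e = Isp · g₀ = 253 × 9.80665 = 2481.1 m/s.
m₀ = payload + dry + propellant = 13.7 + 22.4 + 326.9 = 363 t.
m_f = payload + dry = 13.7 + 22.4 = 36.1 t.
Using Δv = v_e ln(m₀/m_f): Δv = v_e · ln(m₀/m_f) = 2481.1 × ln(10.06) = 2481.1 × 2.3081 ≈ 5726.6 m/s.

Δv ≈ 5730 m/s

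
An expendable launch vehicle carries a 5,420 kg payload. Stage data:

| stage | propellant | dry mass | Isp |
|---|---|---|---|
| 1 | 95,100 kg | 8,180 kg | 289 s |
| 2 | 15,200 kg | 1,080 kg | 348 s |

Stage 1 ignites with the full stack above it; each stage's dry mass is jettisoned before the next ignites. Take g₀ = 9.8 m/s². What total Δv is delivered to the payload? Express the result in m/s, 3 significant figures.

Ignition mass of stage 1 = 95,100+8,180 + 15,200+1,080 + 5,420 = 124,980 kg.
Stage 1: m₀ = 124,980 kg, m_f = 124,980 − 95,100 = 29,880 kg; Δv = 289×9.8×ln(4.183) = 2832.2×1.4310 ≈ 4053 m/s.
Stage 2: m₀ = 21,700 kg, m_f = 21,700 − 15,200 = 6,500 kg; Δv = 348×9.8×ln(3.338) = 3410.4×1.2055 ≈ 4111 m/s.
Total Δv = 4053 + 4111 = 8164 m/s.

Δv ≈ 8160 m/s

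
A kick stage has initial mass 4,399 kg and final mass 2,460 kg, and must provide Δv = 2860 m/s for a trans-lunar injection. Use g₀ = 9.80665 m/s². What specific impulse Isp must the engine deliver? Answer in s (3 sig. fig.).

ln(m₀/m_f) = ln(4399/2460) = ln(1.788) = 0.5812.
v_e = Δv / ln(m₀/m_f) = 2860 / 0.5812 = 4920.7 m/s.
Isp = v_e / g₀ = 4920.7 / 9.80665 = 501.8 s.

Isp ≈ 502 s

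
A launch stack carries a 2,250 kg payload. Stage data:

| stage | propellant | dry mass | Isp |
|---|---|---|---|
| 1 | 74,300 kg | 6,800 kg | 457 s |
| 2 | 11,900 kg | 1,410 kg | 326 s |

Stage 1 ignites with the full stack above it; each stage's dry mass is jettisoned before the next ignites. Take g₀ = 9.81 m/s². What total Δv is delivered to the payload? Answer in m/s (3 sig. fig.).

Ignition mass of stage 1 = 74,300+6,800 + 11,900+1,410 + 2,250 = 96,660 kg.
Stage 1: m₀ = 96,660 kg, m_f = 96,660 − 74,300 = 22,360 kg; Δv = 457×9.81×ln(4.323) = 4483.2×1.4639 ≈ 6563 m/s.
Stage 2: m₀ = 15,560 kg, m_f = 15,560 − 11,900 = 3,660 kg; Δv = 326×9.81×ln(4.251) = 3198.1×1.4472 ≈ 4628 m/s.
Total Δv = 6563 + 4628 = 11191 m/s.

Δv ≈ 11200 m/s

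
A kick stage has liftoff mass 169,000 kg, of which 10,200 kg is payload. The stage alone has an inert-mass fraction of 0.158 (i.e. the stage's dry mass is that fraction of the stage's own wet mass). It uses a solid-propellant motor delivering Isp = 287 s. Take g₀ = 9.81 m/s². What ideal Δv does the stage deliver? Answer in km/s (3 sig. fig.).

Δv ≈ 4.41 km/s

Stage wet mass = m₀ − payload = 169,000 − 10,200 = 158,800 kg.
Stage dry mass = ε × stage wet mass = 0.158 × 158,800 = 25,090.4 kg.
Burnout mass m_f = stage dry + payload = 25,090.4 + 10,200 = 35,290.4 kg.
v_e = Isp · g₀ = 287 × 9.81 = 2815.5 m/s.
Rocket equation: Δv = v_e · ln(169,000/35,290.4) = 2815.5 × ln(4.789) = 2815.5 × 1.5663 ≈ 4410 m/s.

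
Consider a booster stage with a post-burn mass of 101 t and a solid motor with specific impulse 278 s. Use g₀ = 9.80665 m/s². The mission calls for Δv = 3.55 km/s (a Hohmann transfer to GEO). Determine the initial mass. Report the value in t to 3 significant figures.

v_e = Isp · g₀ = 278 × 9.80665 = 2726.2 m/s.
m₀/m_f = exp(Δv / v_e) = exp(3550 / 2726.2) = exp(1.3022) = 3.6772.
m₀ = m_f × 3.6772 = 101 × 3.6772 = 371.397 t.

initial mass ≈ 371 t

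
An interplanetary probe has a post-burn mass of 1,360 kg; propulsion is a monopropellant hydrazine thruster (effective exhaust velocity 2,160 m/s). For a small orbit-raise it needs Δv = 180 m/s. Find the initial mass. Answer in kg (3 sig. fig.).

From the ideal rocket equation, m₀/m_f = exp(Δv / v_e) = exp(180 / 2160.0) = exp(0.0833) = 1.0869.
m₀ = m_f × 1.0869 = 1,360 × 1.0869 = 1,478.18 kg.

initial mass ≈ 1480 kg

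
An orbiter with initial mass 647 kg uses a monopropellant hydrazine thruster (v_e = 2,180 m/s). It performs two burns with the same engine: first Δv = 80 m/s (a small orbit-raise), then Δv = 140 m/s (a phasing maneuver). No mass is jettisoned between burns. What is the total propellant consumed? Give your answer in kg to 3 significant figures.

total propellant consumed ≈ 62.1 kg

After the first burn: m = 647 × exp(−80/2180.0) = 647 × 0.96397 = 623.689 kg.
After the second burn: m = 623.689 × exp(−140/2180.0) = 623.689 × 0.93780 = 584.896 kg.
Total propellant = m₀ − m_final = 647 − 584.896 = 62.104 kg.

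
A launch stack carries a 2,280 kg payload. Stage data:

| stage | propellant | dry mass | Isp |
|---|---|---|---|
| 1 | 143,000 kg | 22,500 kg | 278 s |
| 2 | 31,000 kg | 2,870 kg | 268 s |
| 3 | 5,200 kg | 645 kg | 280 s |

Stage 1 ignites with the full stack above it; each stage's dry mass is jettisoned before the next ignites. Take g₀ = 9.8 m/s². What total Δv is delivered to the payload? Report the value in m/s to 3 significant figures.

Δv ≈ 9510 m/s

Ignition mass of stage 1 = 143,000+22,500 + 31,000+2,870 + 5,200+645 + 2,280 = 207,495 kg.
Stage 1: m₀ = 207,495 kg, m_f = 207,495 − 143,000 = 64,495 kg; Δv = 278×9.8×ln(3.217) = 2724.4×1.1685 ≈ 3184 m/s.
Stage 2: m₀ = 41,995 kg, m_f = 41,995 − 31,000 = 10,995 kg; Δv = 268×9.8×ln(3.819) = 2626.4×1.3401 ≈ 3520 m/s.
Stage 3: m₀ = 8,125 kg, m_f = 8,125 − 5,200 = 2,925 kg; Δv = 280×9.8×ln(2.778) = 2744.0×1.0217 ≈ 2803 m/s.
Total Δv = 3184 + 3520 + 2803 = 9507 m/s.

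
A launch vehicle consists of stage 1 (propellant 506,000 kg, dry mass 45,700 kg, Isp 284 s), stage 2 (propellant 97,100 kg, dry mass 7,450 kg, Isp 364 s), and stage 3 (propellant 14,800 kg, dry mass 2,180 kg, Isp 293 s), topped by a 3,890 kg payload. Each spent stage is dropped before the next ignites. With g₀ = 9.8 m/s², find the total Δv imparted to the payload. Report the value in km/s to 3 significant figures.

Δv ≈ 12.7 km/s

Ignition mass of stage 1 = 506,000+45,700 + 97,100+7,450 + 14,800+2,180 + 3,890 = 677,120 kg.
Stage 1: m₀ = 677,120 kg, m_f = 677,120 − 506,000 = 171,120 kg; Δv = 284×9.8×ln(3.957) = 2783.2×1.3755 ≈ 3828 m/s.
Stage 2: m₀ = 125,420 kg, m_f = 125,420 − 97,100 = 28,320 kg; Δv = 364×9.8×ln(4.429) = 3567.2×1.4881 ≈ 5308 m/s.
Stage 3: m₀ = 20,870 kg, m_f = 20,870 − 14,800 = 6,070 kg; Δv = 293×9.8×ln(3.438) = 2871.4×1.2350 ≈ 3546 m/s.
Total Δv = 3828 + 5308 + 3546 = 12682 m/s.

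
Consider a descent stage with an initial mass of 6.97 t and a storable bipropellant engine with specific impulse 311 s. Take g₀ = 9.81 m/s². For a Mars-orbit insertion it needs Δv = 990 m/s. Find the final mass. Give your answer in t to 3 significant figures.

final mass ≈ 5.04 t

v_e = Isp · g₀ = 311 × 9.81 = 3050.9 m/s.
m₀/m_f = exp(Δv / v_e) = exp(990 / 3050.9) = exp(0.3245) = 1.3833.
m_f = m₀ / 1.3833 = 6.97 / 1.3833 = 5.03868 t.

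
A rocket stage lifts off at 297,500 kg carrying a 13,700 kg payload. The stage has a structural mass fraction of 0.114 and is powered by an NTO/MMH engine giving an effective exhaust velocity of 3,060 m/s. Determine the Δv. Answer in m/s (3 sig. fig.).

Stage wet mass = m₀ − payload = 297,500 − 13,700 = 283,800 kg.
Stage dry mass = ε × stage wet mass = 0.114 × 283,800 = 32,353.2 kg.
Burnout mass m_f = stage dry + payload = 32,353.2 + 13,700 = 46,053.2 kg.
Δv = v_e · ln(297,500/46,053.2) = 3060.0 × ln(6.46) = 3060.0 × 1.8656 ≈ 5709 m/s.

Δv ≈ 5710 m/s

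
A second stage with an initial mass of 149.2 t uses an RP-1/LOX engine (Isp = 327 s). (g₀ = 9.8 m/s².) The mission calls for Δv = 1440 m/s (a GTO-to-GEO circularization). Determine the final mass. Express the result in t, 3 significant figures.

final mass ≈ 95.2 t

v_e = Isp · g₀ = 327 × 9.8 = 3204.6 m/s.
By the Tsiolkovsky rocket equation, m₀/m_f = exp(Δv / v_e) = exp(1440 / 3204.6) = exp(0.4494) = 1.5673.
m_f = m₀ / 1.5673 = 149.2 / 1.5673 = 95.1956 t.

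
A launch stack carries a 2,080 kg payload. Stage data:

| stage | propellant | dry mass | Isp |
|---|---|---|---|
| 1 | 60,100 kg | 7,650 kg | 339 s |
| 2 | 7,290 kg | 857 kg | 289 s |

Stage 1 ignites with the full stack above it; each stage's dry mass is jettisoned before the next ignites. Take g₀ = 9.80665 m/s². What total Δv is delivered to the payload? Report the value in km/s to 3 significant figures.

Ignition mass of stage 1 = 60,100+7,650 + 7,290+857 + 2,080 = 77,977 kg.
Stage 1: m₀ = 77,977 kg, m_f = 77,977 − 60,100 = 17,877 kg; Δv = 339×9.80665×ln(4.362) = 3324.5×1.4729 ≈ 4897 m/s.
Stage 2: m₀ = 10,227 kg, m_f = 10,227 − 7,290 = 2,937 kg; Δv = 289×9.80665×ln(3.482) = 2834.1×1.2476 ≈ 3536 m/s.
Total Δv = 4897 + 3536 = 8433 m/s.

Δv ≈ 8.43 km/s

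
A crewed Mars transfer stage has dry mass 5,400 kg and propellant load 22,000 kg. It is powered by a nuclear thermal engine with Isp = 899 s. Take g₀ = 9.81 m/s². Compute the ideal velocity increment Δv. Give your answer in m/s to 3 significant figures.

Δv ≈ 14300 m/s

v_e = Isp · g₀ = 899 × 9.81 = 8819.2 m/s.
m₀ = m_dry + m_prop = 5,400 + 22,000 = 27,400 kg.
Rocket equation: Δv = v_e · ln(m₀/m_f) = 8819.2 × ln(5.074) = 8819.2 × 1.6241 ≈ 14323.6 m/s.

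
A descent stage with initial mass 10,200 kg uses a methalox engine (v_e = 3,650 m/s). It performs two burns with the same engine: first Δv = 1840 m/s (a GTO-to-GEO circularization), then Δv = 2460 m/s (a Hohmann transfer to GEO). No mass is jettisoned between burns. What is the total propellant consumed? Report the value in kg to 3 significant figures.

total propellant consumed ≈ 7060 kg

After the first burn: m = 10200 × exp(−1840/3650.0) = 10200 × 0.60404 = 6,161.21 kg.
After the second burn: m = 6,161.21 × exp(−2460/3650.0) = 6,161.21 × 0.50968 = 3,140.25 kg.
Total propellant = m₀ − m_final = 10200 − 3,140.25 = 7,059.75 kg.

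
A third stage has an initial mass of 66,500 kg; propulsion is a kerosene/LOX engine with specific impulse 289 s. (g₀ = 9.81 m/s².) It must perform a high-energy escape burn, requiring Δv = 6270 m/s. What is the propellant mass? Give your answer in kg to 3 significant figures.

propellant mass ≈ 59200 kg

v_e = Isp · g₀ = 289 × 9.81 = 2835.1 m/s.
m₀/m_f = exp(Δv / v_e) = exp(6270 / 2835.1) = exp(2.2116) = 9.1300.
m_f = 66,500 / 9.1300 = 7,283.68 kg, so propellant = m₀ − m_f = 66,500 − 7,283.68 = 59,216.32 kg.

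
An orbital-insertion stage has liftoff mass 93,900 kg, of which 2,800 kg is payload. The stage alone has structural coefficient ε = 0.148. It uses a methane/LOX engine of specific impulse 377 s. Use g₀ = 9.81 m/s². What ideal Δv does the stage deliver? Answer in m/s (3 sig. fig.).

Stage wet mass = m₀ − payload = 93,900 − 2,800 = 91,100 kg.
Stage dry mass = ε × stage wet mass = 0.148 × 91,100 = 13,482.8 kg.
Burnout mass m_f = stage dry + payload = 13,482.8 + 2,800 = 16,282.8 kg.
v_e = Isp · g₀ = 377 × 9.81 = 3698.4 m/s.
Δv = v_e · ln(93,900/16,282.8) = 3698.4 × ln(5.767) = 3698.4 × 1.7521 ≈ 6480 m/s.

Δv ≈ 6480 m/s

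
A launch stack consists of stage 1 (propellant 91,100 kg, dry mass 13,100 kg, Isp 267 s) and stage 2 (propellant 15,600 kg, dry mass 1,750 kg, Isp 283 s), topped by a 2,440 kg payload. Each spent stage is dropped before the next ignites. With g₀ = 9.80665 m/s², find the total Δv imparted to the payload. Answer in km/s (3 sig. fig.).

Ignition mass of stage 1 = 91,100+13,100 + 15,600+1,750 + 2,440 = 123,990 kg.
Stage 1: m₀ = 123,990 kg, m_f = 123,990 − 91,100 = 32,890 kg; Δv = 267×9.80665×ln(3.77) = 2618.4×1.3270 ≈ 3475 m/s.
Stage 2: m₀ = 19,790 kg, m_f = 19,790 − 15,600 = 4,190 kg; Δv = 283×9.80665×ln(4.723) = 2775.3×1.5525 ≈ 4309 m/s.
Total Δv = 3475 + 4309 = 7784 m/s.

Δv ≈ 7.78 km/s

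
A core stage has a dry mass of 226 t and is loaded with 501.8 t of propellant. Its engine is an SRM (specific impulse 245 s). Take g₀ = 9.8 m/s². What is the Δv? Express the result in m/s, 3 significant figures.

Δv ≈ 2810 m/s

v_e = Isp · g₀ = 245 × 9.8 = 2401.0 m/s.
m₀ = m_dry + m_prop = 226 + 501.8 = 727.8 t.
By the Tsiolkovsky rocket equation, Δv = v_e · ln(m₀/m_f) = 2401.0 × ln(3.22) = 2401.0 × 1.1695 ≈ 2807.9 m/s.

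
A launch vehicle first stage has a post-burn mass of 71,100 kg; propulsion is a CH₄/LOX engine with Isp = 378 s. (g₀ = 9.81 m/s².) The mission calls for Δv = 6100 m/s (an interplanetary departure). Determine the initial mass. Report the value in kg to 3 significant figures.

initial mass ≈ 368000 kg

v_e = Isp · g₀ = 378 × 9.81 = 3708.2 m/s.
Using Δv = v_e ln(m₀/m_f): m₀/m_f = exp(Δv / v_e) = exp(6100 / 3708.2) = exp(1.6450) = 5.1811.
m₀ = m_f × 5.1811 = 71,100 × 5.1811 = 368,376 kg.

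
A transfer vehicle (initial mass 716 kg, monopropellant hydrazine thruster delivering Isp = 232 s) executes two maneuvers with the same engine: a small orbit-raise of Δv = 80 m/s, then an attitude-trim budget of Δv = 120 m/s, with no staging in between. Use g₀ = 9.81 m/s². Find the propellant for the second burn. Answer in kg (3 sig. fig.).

v_e = Isp · g₀ = 232 × 9.81 = 2275.9 m/s.
After the first burn: m = 716 × exp(−80/2275.9) = 716 × 0.96546 = 691.269 kg.
After the second burn: m = 691.269 × exp(−120/2275.9) = 691.269 × 0.94864 = 655.765 kg.
Second-burn propellant = 691.269 − 655.765 = 35.504 kg.

propellant for the second burn ≈ 35.5 kg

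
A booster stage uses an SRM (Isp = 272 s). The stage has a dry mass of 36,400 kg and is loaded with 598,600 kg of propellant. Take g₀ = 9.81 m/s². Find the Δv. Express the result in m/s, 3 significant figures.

v_e = Isp · g₀ = 272 × 9.81 = 2668.3 m/s.
m₀ = m_dry + m_prop = 36,400 + 598,600 = 635,000 kg.
Δv = v_e · ln(m₀/m_f) = 2668.3 × ln(17.45) = 2668.3 × 2.8591 ≈ 7628.9 m/s.

Δv ≈ 7630 m/s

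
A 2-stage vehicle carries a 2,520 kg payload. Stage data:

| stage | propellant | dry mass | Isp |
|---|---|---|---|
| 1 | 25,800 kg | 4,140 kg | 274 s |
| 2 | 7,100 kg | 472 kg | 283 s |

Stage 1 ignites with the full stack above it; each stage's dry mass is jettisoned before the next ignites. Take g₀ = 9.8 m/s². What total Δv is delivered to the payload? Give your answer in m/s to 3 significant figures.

Δv ≈ 6150 m/s

Ignition mass of stage 1 = 25,800+4,140 + 7,100+472 + 2,520 = 40,032 kg.
Stage 1: m₀ = 40,032 kg, m_f = 40,032 − 25,800 = 14,232 kg; Δv = 274×9.8×ln(2.813) = 2685.2×1.0342 ≈ 2777 m/s.
Stage 2: m₀ = 10,092 kg, m_f = 10,092 − 7,100 = 2,992 kg; Δv = 283×9.8×ln(3.373) = 2773.4×1.2158 ≈ 3372 m/s.
Total Δv = 2777 + 3372 = 6149 m/s.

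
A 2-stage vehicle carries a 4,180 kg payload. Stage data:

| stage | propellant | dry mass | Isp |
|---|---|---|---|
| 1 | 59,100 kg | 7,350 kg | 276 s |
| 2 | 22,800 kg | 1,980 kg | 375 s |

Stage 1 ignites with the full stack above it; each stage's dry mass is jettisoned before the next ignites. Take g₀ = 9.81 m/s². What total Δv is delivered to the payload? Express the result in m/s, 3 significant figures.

Ignition mass of stage 1 = 59,100+7,350 + 22,800+1,980 + 4,180 = 95,410 kg.
Stage 1: m₀ = 95,410 kg, m_f = 95,410 − 59,100 = 36,310 kg; Δv = 276×9.81×ln(2.628) = 2707.6×0.9661 ≈ 2616 m/s.
Stage 2: m₀ = 28,960 kg, m_f = 28,960 − 22,800 = 6,160 kg; Δv = 375×9.81×ln(4.701) = 3678.8×1.5478 ≈ 5694 m/s.
Total Δv = 2616 + 5694 = 8310 m/s.

Δv ≈ 8310 m/s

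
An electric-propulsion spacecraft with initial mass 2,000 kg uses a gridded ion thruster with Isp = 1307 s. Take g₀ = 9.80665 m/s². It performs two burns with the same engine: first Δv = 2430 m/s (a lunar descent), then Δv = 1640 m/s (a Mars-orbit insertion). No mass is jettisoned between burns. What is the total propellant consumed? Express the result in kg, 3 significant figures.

v_e = Isp · g₀ = 1307 × 9.80665 = 12817.3 m/s.
After the first burn: m = 2000 × exp(−2430/12817.3) = 2000 × 0.82730 = 1,654.6 kg.
After the second burn: m = 1,654.6 × exp(−1640/12817.3) = 1,654.6 × 0.87990 = 1,455.88 kg.
Total propellant = m₀ − m_final = 2000 − 1,455.88 = 544.12 kg.

total propellant consumed ≈ 544 kg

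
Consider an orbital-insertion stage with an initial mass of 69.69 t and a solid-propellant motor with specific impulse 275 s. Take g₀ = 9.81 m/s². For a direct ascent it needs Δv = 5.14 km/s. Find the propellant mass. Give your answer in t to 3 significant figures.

propellant mass ≈ 59.3 t

v_e = Isp · g₀ = 275 × 9.81 = 2697.8 m/s.
m₀/m_f = exp(Δv / v_e) = exp(5140 / 2697.8) = exp(1.9053) = 6.7214.
m_f = 69.69 / 6.7214 = 10.3684 t, so propellant = m₀ − m_f = 69.69 − 10.3684 = 59.3216 t.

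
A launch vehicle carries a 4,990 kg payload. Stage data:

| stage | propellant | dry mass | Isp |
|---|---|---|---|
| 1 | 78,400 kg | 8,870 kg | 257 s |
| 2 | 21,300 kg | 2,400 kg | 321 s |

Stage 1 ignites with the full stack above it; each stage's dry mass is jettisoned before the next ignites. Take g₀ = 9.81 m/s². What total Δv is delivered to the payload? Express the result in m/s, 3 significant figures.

Δv ≈ 7110 m/s

Ignition mass of stage 1 = 78,400+8,870 + 21,300+2,400 + 4,990 = 115,960 kg.
Stage 1: m₀ = 115,960 kg, m_f = 115,960 − 78,400 = 37,560 kg; Δv = 257×9.81×ln(3.087) = 2521.2×1.1273 ≈ 2842 m/s.
Stage 2: m₀ = 28,690 kg, m_f = 28,690 − 21,300 = 7,390 kg; Δv = 321×9.81×ln(3.882) = 3149.0×1.3564 ≈ 4271 m/s.
Total Δv = 2842 + 4271 = 7113 m/s.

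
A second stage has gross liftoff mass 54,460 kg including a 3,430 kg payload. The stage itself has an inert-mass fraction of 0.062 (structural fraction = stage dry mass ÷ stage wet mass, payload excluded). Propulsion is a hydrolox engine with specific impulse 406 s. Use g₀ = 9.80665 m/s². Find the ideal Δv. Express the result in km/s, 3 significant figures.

Stage wet mass = m₀ − payload = 54,460 − 3,430 = 51,030 kg.
Stage dry mass = ε × stage wet mass = 0.062 × 51,030 = 3,163.86 kg.
Burnout mass m_f = stage dry + payload = 3,163.86 + 3,430 = 6,593.86 kg.
v_e = Isp · g₀ = 406 × 9.80665 = 3981.5 m/s.
Rocket equation: Δv = v_e · ln(54,460/6,593.86) = 3981.5 × ln(8.259) = 3981.5 × 2.1113 ≈ 8406 m/s.

Δv ≈ 8.41 km/s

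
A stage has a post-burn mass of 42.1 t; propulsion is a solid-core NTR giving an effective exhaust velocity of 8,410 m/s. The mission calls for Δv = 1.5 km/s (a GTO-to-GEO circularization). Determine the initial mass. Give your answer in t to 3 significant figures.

Rocket equation: m₀/m_f = exp(Δv / v_e) = exp(1500 / 8410.0) = exp(0.1784) = 1.1953.
m₀ = m_f × 1.1953 = 42.1 × 1.1953 = 50.3221 t.

initial mass ≈ 50.3 t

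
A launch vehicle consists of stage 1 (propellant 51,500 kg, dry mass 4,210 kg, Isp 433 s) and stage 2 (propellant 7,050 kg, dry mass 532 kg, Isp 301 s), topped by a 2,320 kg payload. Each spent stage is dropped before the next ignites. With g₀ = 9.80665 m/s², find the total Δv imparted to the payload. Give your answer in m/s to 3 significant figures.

Δv ≈ 10200 m/s

Ignition mass of stage 1 = 51,500+4,210 + 7,050+532 + 2,320 = 65,612 kg.
Stage 1: m₀ = 65,612 kg, m_f = 65,612 − 51,500 = 14,112 kg; Δv = 433×9.80665×ln(4.649) = 4246.3×1.5367 ≈ 6525 m/s.
Stage 2: m₀ = 9,902 kg, m_f = 9,902 − 7,050 = 2,852 kg; Δv = 301×9.80665×ln(3.472) = 2951.8×1.2447 ≈ 3674 m/s.
Total Δv = 6525 + 3674 = 10199 m/s.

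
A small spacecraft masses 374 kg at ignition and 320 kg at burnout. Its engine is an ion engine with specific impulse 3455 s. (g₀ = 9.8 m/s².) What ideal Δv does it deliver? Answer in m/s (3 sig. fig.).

Δv ≈ 5280 m/s

v_e = Isp · g₀ = 3455 × 9.8 = 33859.0 m/s.
From the ideal rocket equation, Δv = v_e · ln(m₀/m_f) = 33859.0 × ln(1.169) = 33859.0 × 0.1559 ≈ 5279.8 m/s.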